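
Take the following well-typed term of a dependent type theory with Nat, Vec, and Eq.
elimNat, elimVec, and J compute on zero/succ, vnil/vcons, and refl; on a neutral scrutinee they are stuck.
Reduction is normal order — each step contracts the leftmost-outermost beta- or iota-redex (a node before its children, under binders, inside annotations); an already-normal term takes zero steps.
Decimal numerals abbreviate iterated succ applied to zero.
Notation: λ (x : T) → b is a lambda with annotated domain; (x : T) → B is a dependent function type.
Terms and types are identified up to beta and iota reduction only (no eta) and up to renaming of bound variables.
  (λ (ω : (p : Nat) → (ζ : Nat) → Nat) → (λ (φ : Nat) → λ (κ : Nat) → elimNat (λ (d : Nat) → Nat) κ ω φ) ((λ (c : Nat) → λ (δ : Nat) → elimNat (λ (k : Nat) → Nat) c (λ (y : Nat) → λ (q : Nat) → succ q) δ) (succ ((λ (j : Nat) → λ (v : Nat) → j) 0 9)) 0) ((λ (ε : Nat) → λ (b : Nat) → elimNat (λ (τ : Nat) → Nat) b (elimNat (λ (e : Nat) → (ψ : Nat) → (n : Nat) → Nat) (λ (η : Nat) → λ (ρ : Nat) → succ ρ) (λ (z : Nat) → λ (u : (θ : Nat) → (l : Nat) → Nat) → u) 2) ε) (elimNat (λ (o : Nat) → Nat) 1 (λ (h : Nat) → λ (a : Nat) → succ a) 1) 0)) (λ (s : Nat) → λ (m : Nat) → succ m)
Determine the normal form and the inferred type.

resulting normal form:
  3
type:
  Nat
observation: reduction starts at a beta-redex, and 32 normal-order steps reach the normal form.


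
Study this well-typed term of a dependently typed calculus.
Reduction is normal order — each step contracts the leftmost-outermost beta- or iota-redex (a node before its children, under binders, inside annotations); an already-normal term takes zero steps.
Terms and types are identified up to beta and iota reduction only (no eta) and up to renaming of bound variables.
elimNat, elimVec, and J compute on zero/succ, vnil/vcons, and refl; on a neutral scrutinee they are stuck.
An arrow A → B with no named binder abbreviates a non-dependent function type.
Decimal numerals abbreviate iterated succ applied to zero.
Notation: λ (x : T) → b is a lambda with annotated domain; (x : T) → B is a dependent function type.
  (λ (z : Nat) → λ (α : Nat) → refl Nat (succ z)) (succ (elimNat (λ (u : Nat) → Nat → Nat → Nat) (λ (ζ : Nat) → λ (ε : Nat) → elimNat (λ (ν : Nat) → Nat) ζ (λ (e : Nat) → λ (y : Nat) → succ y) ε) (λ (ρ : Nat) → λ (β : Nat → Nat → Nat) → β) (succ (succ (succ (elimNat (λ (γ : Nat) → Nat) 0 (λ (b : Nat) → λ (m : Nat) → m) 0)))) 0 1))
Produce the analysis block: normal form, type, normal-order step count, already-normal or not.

reduced normal form:
  λ (z : Nat) → refl Nat 3
type:
  Nat → Eq Nat 3 3
steps to reach normal form (normal order): 18
term was already normal: no
first redex: a beta-redex


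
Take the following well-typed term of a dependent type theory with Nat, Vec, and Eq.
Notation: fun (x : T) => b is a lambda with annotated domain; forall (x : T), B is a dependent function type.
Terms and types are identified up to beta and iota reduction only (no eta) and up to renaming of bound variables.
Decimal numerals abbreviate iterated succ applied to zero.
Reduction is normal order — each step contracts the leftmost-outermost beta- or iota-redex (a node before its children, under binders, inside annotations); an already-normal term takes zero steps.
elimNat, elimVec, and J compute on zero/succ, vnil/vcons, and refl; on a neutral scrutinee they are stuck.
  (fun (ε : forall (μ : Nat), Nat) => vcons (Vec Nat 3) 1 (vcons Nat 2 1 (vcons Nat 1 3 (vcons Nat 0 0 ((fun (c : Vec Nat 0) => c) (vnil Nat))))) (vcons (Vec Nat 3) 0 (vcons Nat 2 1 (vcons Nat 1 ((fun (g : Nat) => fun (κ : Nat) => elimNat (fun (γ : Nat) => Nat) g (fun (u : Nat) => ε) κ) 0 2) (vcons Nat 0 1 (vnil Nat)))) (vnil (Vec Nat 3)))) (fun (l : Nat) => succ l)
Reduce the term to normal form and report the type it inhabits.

resulting normal form:
  vcons (Vec Nat 3) 1 (vcons Nat 2 1 (vcons Nat 1 3 (vcons Nat 0 0 (vnil Nat)))) (vcons (Vec Nat 3) 0 (vcons Nat 2 1 (vcons Nat 1 2 (vcons Nat 0 1 (vnil Nat)))) (vnil (Vec Nat 3)))
the term's type:
  Vec (Vec Nat 3) 2
observation: reduction starts at a beta-redex, and 11 normal-order steps reach the normal form.


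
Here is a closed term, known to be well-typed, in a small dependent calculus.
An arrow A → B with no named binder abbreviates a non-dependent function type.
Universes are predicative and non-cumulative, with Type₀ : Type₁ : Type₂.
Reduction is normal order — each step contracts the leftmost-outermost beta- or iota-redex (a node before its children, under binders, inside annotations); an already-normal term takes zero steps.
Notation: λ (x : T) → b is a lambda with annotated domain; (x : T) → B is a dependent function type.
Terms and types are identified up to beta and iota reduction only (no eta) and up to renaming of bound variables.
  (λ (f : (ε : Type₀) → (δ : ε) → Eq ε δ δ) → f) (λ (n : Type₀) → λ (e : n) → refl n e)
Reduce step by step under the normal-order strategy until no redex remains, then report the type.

reduction (normal order):
  (λ (f : (ε : Type₀) → (δ : ε) → Eq ε δ δ) → f) (λ (n : Type₀) → λ (e : n) → refl n e)
  ~> λ (f : Type₀) → λ (ε : f) → refl f ε
type:
  (f : Type₀) → (ε : f) → Eq f ε ε


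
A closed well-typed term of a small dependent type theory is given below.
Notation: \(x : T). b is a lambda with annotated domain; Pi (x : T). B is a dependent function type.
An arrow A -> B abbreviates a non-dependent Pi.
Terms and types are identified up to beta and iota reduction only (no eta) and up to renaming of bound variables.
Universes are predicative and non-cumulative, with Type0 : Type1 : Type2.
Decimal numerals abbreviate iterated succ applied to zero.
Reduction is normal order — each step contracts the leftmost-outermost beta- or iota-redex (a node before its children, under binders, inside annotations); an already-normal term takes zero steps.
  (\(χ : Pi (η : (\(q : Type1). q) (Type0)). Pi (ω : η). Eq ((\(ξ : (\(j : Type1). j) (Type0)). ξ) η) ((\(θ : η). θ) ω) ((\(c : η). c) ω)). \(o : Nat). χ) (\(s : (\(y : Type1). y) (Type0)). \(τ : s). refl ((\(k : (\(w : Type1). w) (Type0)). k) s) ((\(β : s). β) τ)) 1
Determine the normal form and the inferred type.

resulting normal form:
  \(χ : Type0). \(η : χ). refl χ η
the term's type:
  Pi (χ : Type0). Pi (η : χ). Eq χ η η
observation: normalization takes exactly 5 steps under the normal-order strategy.


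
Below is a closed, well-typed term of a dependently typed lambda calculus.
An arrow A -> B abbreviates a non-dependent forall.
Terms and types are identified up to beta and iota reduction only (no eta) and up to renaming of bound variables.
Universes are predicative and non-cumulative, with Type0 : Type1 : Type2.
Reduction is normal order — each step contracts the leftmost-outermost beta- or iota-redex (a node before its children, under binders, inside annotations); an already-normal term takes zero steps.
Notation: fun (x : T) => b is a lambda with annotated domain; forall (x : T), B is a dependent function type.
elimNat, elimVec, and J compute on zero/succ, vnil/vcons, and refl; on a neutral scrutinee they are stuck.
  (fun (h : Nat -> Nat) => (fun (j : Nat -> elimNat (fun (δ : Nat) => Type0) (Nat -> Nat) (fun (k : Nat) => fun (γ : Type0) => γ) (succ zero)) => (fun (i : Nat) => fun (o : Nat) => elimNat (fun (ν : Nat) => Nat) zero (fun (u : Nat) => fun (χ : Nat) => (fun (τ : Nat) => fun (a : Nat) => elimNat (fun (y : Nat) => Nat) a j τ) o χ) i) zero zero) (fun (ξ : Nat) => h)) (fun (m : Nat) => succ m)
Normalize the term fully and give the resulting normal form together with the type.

reduced normal form:
  zero
the term's type:
  Nat
observation: the leftmost-outermost redex is a beta-redex, and normalization takes 5 steps.


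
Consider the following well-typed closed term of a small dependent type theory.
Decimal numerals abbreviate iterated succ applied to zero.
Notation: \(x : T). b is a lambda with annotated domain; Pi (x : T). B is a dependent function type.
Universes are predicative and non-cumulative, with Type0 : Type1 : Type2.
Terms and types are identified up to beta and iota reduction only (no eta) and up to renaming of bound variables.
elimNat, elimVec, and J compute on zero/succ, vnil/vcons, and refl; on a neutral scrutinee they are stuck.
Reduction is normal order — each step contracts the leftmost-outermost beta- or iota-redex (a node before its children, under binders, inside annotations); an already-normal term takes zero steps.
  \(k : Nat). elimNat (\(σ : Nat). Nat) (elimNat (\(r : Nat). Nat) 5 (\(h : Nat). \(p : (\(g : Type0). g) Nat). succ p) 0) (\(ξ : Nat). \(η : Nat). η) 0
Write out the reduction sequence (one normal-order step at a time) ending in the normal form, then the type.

normal-order reduction:
  \(k : Nat). elimNat (\(σ : Nat). Nat) (elimNat (\(r : Nat). Nat) 5 (\(h : Nat). \(p : (\(g : Type0). g) Nat). succ p) 0) (\(ξ : Nat). \(η : Nat). η) 0
  ~> \(k : Nat). elimNat (\(σ : Nat). Nat) 5 (\(r : Nat). \(h : (\(p : Type0). p) Nat). succ h) 0
  ~> \(k : Nat). 5
inferred type:
  Pi (k : Nat). Nat


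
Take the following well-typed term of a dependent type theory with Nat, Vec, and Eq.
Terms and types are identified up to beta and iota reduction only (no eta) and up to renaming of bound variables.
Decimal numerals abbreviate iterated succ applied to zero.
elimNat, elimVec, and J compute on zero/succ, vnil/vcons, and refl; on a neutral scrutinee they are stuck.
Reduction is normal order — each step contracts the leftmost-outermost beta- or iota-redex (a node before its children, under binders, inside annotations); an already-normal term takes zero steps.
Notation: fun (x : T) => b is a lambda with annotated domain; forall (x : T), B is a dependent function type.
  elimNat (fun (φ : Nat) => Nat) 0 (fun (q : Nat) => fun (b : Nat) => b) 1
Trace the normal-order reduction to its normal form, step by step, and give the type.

reduction (normal order):
  elimNat (fun (φ : Nat) => Nat) 0 (fun (q : Nat) => fun (b : Nat) => b) 1
  ~> (fun (φ : Nat) => fun (q : Nat) => q) 0 (elimNat (fun (b : Nat) => Nat) 0 (fun (y : Nat) => fun (r : Nat) => r) 0)
  ~> (fun (φ : Nat) => φ) (elimNat (fun (q : Nat) => Nat) 0 (fun (b : Nat) => fun (y : Nat) => y) 0)
  ~> elimNat (fun (φ : Nat) => Nat) 0 (fun (q : Nat) => fun (b : Nat) => b) 0
  ~> 0
the term's type:
  Nat


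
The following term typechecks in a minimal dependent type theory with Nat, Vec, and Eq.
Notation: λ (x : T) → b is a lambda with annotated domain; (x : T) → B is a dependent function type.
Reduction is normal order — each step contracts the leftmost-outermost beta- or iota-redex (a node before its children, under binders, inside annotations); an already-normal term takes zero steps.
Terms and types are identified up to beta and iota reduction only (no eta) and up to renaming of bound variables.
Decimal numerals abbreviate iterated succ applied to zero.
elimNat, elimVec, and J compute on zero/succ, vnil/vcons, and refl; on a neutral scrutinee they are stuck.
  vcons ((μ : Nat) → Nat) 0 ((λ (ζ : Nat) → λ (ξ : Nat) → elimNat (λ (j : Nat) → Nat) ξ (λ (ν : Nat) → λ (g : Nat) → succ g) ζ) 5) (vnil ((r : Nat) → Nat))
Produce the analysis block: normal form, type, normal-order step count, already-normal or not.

normal form:
  vcons ((μ : Nat) → Nat) 0 (λ (ζ : Nat) → succ (succ (succ (succ (succ ζ))))) (vnil ((ξ : Nat) → Nat))
type:
  Vec ((μ : Nat) → Nat) 1
normal-order step count: 17
term was already normal: no
first contracted redex: a beta-redex


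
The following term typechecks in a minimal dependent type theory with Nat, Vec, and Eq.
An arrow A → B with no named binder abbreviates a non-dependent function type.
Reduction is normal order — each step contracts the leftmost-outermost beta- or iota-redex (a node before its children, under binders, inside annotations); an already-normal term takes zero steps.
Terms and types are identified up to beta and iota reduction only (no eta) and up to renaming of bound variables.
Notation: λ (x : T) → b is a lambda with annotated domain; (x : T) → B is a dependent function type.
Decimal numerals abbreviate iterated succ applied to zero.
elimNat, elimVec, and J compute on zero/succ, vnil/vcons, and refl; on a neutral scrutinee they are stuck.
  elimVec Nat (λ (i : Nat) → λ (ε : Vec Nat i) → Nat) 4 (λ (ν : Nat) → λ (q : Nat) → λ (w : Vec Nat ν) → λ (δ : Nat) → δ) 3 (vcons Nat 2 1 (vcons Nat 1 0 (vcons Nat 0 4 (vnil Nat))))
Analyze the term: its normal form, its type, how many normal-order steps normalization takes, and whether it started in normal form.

normal form:
  4
inferred type:
  Nat
steps to reach normal form (normal order): 16
already normal: no
first contracted redex: an elimVec iota-redex


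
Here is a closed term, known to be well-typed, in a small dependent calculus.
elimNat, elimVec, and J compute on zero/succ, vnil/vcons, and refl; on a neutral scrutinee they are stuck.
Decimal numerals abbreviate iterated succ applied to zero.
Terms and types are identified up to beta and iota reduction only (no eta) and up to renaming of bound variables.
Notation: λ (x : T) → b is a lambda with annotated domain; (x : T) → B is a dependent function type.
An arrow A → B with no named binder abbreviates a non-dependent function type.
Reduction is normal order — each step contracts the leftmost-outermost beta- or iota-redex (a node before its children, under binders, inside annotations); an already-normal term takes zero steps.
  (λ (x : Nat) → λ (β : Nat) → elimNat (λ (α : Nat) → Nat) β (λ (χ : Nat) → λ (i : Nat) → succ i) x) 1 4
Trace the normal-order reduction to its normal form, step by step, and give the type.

reduction (normal order):
  (λ (x : Nat) → λ (β : Nat) → elimNat (λ (α : Nat) → Nat) β (λ (χ : Nat) → λ (i : Nat) → succ i) x) 1 4
  ~> (λ (x : Nat) → elimNat (λ (β : Nat) → Nat) x (λ (α : Nat) → λ (χ : Nat) → succ χ) 1) 4
  ~> elimNat (λ (x : Nat) → Nat) 4 (λ (β : Nat) → λ (α : Nat) → succ α) 1
  ~> (λ (x : Nat) → λ (β : Nat) → succ β) 0 (elimNat (λ (α : Nat) → Nat) 4 (λ (χ : Nat) → λ (i : Nat) → succ i) 0)
  ~> (λ (x : Nat) → succ x) (elimNat (λ (β : Nat) → Nat) 4 (λ (α : Nat) → λ (χ : Nat) → succ χ) 0)
  ~> succ (elimNat (λ (x : Nat) → Nat) 4 (λ (β : Nat) → λ (α : Nat) → succ α) 0)
  ~> 5
type:
  Nat


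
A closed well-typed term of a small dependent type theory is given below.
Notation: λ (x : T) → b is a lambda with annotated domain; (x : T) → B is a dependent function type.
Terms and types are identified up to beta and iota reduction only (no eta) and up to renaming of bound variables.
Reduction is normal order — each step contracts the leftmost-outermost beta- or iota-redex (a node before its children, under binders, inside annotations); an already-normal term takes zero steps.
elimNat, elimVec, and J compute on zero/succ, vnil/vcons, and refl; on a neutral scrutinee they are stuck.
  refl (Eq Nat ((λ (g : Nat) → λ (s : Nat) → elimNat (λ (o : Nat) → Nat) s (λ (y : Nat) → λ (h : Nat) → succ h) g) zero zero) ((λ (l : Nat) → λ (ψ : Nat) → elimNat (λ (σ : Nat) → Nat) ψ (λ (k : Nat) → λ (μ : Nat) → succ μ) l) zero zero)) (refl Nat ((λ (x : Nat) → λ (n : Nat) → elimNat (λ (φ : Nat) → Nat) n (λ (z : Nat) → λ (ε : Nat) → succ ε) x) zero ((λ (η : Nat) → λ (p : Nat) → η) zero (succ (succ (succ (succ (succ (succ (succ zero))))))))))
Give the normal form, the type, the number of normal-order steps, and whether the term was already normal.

normal form:
  refl (Eq Nat zero zero) (refl Nat zero)
type:
  Eq (Eq Nat zero zero) (refl Nat zero) (refl Nat zero)
reduction steps (normal order): 11
already normal: no
first redex: a beta-redex


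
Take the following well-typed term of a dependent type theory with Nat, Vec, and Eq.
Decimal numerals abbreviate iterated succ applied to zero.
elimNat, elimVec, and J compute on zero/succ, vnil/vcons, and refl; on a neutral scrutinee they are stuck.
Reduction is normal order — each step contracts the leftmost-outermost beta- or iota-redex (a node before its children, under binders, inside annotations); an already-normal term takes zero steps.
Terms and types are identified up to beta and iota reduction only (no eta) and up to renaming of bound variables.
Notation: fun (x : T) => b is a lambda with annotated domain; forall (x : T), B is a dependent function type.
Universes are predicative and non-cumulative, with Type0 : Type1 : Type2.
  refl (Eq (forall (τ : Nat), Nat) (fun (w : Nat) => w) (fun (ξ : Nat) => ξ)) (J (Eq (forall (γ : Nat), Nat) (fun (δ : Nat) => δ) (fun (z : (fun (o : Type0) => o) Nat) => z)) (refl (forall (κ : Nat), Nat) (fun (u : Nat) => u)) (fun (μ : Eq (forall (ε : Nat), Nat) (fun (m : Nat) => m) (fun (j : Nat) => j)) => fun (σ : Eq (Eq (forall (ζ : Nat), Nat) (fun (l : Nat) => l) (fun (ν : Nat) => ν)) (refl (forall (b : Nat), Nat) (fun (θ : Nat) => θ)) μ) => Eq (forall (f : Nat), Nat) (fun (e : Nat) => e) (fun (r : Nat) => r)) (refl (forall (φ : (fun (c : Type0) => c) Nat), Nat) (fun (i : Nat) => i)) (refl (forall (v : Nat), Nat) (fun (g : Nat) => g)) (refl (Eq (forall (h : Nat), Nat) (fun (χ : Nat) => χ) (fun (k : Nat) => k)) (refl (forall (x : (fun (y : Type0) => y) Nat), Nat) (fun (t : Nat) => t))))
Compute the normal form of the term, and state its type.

normal form:
  refl (Eq (forall (τ : Nat), Nat) (fun (w : Nat) => w) (fun (ξ : Nat) => ξ)) (refl (forall (γ : Nat), Nat) (fun (δ : Nat) => δ))
type:
  Eq (Eq (forall (τ : Nat), Nat) (fun (w : Nat) => w) (fun (ξ : Nat) => ξ)) (refl (forall (γ : Nat), Nat) (fun (δ : Nat) => δ)) (refl (forall (z : Nat), Nat) (fun (o : Nat) => o))


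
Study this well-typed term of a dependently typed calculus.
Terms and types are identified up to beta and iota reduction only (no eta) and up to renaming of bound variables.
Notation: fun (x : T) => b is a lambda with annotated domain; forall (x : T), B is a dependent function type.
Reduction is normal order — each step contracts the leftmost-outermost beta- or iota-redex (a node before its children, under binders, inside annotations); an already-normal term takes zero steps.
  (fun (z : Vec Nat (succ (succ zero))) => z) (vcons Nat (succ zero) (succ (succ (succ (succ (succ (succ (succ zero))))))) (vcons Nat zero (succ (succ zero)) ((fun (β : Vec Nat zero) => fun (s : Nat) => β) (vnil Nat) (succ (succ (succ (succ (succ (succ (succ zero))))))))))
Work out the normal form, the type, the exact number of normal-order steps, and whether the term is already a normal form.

resulting normal form:
  vcons Nat (succ zero) (succ (succ (succ (succ (succ (succ (succ zero))))))) (vcons Nat zero (succ (succ zero)) (vnil Nat))
the term's type:
  Vec Nat (succ (succ zero))
normal-order step count: 3
started in normal form: no
first redex: a beta-redex


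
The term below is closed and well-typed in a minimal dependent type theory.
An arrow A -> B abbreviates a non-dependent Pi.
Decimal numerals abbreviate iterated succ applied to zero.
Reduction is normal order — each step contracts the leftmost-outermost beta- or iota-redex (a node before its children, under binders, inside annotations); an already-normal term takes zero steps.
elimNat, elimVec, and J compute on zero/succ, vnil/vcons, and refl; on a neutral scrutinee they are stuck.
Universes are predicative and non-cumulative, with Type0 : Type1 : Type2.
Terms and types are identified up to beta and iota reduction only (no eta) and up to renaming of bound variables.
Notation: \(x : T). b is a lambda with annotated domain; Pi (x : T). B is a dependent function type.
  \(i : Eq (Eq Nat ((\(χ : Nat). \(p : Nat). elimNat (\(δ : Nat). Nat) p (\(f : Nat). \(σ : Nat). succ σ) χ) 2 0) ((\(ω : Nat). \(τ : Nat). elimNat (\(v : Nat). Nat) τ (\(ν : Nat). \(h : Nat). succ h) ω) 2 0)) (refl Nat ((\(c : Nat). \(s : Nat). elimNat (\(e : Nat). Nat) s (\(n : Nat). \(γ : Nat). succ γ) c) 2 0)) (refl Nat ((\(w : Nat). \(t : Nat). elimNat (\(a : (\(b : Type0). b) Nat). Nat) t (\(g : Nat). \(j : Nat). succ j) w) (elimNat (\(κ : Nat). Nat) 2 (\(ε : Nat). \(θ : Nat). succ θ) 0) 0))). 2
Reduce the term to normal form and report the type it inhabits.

reduced normal form:
  \(i : Eq (Eq Nat 2 2) (refl Nat 2) (refl Nat 2)). 2
inferred type:
  Eq (Eq Nat 2 2) (refl Nat 2) (refl Nat 2) -> Nat


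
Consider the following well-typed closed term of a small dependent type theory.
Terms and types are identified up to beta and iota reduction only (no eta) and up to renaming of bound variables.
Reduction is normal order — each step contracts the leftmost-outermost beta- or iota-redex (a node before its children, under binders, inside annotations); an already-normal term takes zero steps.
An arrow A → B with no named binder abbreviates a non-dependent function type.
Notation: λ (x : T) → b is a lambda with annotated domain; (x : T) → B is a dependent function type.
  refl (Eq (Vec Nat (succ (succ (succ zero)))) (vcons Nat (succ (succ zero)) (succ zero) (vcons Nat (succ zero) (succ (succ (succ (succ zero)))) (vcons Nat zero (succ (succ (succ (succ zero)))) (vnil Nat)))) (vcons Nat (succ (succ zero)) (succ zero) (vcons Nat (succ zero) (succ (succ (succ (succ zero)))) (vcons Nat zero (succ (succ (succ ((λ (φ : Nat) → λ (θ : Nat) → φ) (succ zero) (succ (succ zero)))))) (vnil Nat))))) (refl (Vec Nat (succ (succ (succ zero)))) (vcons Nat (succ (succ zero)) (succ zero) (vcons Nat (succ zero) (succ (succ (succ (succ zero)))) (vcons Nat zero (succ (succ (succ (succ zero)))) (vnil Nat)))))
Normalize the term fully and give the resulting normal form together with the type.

resulting normal form:
  refl (Eq (Vec Nat (succ (succ (succ zero)))) (vcons Nat (succ (succ zero)) (succ zero) (vcons Nat (succ zero) (succ (succ (succ (succ zero)))) (vcons Nat zero (succ (succ (succ (succ zero)))) (vnil Nat)))) (vcons Nat (succ (succ zero)) (succ zero) (vcons Nat (succ zero) (succ (succ (succ (succ zero)))) (vcons Nat zero (succ (succ (succ (succ zero)))) (vnil Nat))))) (refl (Vec Nat (succ (succ (succ zero)))) (vcons Nat (succ (succ zero)) (succ zero) (vcons Nat (succ zero) (succ (succ (succ (succ zero)))) (vcons Nat zero (succ (succ (succ (succ zero)))) (vnil Nat)))))
the term's type:
  Eq (Eq (Vec Nat (succ (succ (succ zero)))) (vcons Nat (succ (succ zero)) (succ zero) (vcons Nat (succ zero) (succ (succ (succ (succ zero)))) (vcons Nat zero (succ (succ (succ (succ zero)))) (vnil Nat)))) (vcons Nat (succ (succ zero)) (succ zero) (vcons Nat (succ zero) (succ (succ (succ (succ zero)))) (vcons Nat zero (succ (succ (succ (succ zero)))) (vnil Nat))))) (refl (Vec Nat (succ (succ (succ zero)))) (vcons Nat (succ (succ zero)) (succ zero) (vcons Nat (succ zero) (succ (succ (succ (succ zero)))) (vcons Nat zero (succ (succ (succ (succ zero)))) (vnil Nat))))) (refl (Vec Nat (succ (succ (succ zero)))) (vcons Nat (succ (succ zero)) (succ zero) (vcons Nat (succ zero) (succ (succ (succ (succ zero)))) (vcons Nat zero (succ (succ (succ (succ zero)))) (vnil Nat)))))


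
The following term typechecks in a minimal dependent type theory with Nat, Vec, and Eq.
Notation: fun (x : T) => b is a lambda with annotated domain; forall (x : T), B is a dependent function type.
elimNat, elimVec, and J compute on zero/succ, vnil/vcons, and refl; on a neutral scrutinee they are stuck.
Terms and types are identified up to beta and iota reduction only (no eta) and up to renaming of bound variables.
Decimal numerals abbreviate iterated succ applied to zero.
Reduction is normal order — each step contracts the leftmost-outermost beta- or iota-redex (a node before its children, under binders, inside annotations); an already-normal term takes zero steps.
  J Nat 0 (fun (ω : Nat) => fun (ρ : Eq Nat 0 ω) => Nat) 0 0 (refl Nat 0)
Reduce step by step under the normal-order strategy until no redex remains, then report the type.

normal-order reduction sequence:
  J Nat 0 (fun (ω : Nat) => fun (ρ : Eq Nat 0 ω) => Nat) 0 0 (refl Nat 0)
  ~> 0
type:
  Nat


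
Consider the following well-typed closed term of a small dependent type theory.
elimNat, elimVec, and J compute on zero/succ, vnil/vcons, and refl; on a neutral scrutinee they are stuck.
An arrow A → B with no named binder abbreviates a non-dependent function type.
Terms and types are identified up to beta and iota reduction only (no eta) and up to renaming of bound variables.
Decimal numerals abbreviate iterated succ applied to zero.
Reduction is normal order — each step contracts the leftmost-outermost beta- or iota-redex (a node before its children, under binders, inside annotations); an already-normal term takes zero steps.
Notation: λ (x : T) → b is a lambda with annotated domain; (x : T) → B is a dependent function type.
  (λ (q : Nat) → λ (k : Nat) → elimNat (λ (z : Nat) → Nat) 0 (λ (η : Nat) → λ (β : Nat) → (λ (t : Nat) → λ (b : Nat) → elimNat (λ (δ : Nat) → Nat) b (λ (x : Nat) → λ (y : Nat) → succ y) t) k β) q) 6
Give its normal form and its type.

resulting normal form:
  λ (q : Nat) → elimNat (λ (k : Nat) → Nat) (elimNat (λ (z : Nat) → Nat) (elimNat (λ (η : Nat) → Nat) (elimNat (λ (β : Nat) → Nat) (elimNat (λ (t : Nat) → Nat) (elimNat (λ (b : Nat) → Nat) 0 (λ (δ : Nat) → λ (x : Nat) → succ x) q) (λ (y : Nat) → λ (o : Nat) → succ o) q) (λ (n : Nat) → λ (ν : Nat) → succ ν) q) (λ (w : Nat) → λ (p : Nat) → succ p) q) (λ (m : Nat) → λ (v : Nat) → succ v) q) (λ (ξ : Nat) → λ (σ : Nat) → succ σ) q
inferred type:
  Nat → Nat
observation: 32 normal-order steps separate the term from its normal form.


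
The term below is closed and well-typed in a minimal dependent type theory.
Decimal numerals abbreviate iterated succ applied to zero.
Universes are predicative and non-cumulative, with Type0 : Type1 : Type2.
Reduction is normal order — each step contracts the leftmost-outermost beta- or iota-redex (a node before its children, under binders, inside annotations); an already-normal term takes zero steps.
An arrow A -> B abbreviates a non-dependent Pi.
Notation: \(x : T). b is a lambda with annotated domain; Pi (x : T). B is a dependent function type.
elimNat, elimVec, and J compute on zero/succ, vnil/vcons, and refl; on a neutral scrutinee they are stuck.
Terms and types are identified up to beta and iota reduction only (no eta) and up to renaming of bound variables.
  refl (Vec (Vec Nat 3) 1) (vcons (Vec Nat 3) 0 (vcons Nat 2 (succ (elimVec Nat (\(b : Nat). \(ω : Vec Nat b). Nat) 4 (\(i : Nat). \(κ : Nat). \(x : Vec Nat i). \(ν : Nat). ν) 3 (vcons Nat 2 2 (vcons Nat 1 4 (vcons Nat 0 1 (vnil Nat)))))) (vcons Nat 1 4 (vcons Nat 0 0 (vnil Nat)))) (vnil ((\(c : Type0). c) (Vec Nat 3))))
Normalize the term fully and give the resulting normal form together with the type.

reduced normal form:
  refl (Vec (Vec Nat 3) 1) (vcons (Vec Nat 3) 0 (vcons Nat 2 5 (vcons Nat 1 4 (vcons Nat 0 0 (vnil Nat)))) (vnil (Vec Nat 3)))
type:
  Eq (Vec (Vec Nat 3) 1) (vcons (Vec Nat 3) 0 (vcons Nat 2 5 (vcons Nat 1 4 (vcons Nat 0 0 (vnil Nat)))) (vnil (Vec Nat 3))) (vcons (Vec Nat 3) 0 (vcons Nat 2 5 (vcons Nat 1 4 (vcons Nat 0 0 (vnil Nat)))) (vnil (Vec Nat 3)))
observation: 17 normal-order steps normalize the term, beginning with an elimVec iota-redex.


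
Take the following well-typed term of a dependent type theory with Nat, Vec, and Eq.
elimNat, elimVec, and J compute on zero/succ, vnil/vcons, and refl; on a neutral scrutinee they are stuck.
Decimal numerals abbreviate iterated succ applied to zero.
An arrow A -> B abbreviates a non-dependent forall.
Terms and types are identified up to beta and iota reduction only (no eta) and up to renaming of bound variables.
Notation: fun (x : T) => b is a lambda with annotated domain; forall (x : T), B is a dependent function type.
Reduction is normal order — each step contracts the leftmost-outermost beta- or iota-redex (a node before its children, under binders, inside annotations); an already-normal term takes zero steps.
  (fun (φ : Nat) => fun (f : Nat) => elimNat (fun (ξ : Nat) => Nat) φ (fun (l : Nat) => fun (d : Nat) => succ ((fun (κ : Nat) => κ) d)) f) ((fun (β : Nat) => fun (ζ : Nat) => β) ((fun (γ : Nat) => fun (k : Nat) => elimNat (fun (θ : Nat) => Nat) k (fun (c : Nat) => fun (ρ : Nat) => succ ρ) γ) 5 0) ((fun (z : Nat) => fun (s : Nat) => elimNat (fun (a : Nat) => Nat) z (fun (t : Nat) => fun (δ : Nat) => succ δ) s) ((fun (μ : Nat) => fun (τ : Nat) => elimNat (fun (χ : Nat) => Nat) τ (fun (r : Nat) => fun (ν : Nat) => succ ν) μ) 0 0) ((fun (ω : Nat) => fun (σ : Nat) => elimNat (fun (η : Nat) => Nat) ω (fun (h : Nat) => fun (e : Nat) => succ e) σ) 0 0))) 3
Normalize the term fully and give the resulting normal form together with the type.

resulting normal form:
  8
inferred type:
  Nat
observation: the term reaches its normal form after 35 normal-order steps.


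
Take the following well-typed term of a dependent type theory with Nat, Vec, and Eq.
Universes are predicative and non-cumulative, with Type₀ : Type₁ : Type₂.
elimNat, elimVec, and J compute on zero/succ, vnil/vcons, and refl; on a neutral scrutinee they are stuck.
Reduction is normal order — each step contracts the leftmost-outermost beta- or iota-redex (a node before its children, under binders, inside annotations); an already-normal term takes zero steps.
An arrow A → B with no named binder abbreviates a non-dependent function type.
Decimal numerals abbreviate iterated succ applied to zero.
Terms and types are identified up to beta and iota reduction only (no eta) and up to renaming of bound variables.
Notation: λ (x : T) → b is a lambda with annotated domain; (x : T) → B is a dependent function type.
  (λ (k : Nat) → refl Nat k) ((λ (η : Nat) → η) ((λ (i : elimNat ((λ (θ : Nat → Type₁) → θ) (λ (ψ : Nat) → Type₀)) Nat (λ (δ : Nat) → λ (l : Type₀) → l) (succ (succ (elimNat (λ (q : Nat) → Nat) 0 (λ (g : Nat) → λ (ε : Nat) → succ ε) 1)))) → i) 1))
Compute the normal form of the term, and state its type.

resulting normal form:
  refl Nat 1
the term's type:
  Eq Nat 1 1


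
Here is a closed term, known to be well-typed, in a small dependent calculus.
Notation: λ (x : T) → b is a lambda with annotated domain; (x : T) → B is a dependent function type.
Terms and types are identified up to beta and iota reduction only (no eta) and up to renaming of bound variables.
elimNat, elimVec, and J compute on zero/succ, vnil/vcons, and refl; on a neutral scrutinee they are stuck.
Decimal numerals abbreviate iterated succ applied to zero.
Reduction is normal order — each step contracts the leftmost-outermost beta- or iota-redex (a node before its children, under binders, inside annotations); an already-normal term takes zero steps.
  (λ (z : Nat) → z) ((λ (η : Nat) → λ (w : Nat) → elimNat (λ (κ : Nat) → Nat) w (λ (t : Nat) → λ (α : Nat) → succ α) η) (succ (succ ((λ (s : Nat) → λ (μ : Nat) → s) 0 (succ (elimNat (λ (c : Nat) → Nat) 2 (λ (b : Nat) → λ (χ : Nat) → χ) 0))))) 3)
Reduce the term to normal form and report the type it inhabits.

resulting normal form:
  5
inferred type:
  Nat
observation: contracting a beta-redex first, the term normalizes in 12 steps.


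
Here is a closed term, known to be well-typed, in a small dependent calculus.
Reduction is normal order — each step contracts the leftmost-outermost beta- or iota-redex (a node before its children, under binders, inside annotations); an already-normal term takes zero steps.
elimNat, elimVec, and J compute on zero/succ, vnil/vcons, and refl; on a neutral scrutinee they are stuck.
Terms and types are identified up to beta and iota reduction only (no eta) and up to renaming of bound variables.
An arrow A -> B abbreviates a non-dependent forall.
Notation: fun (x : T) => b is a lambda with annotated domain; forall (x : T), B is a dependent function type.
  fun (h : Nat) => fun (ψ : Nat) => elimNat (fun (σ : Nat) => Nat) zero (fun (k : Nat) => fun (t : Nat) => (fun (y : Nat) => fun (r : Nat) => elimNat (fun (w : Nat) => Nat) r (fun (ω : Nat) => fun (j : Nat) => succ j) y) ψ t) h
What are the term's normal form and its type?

resulting normal form:
  fun (h : Nat) => fun (ψ : Nat) => elimNat (fun (σ : Nat) => Nat) zero (fun (k : Nat) => fun (t : Nat) => elimNat (fun (y : Nat) => Nat) t (fun (r : Nat) => fun (w : Nat) => succ w) ψ) h
type:
  Nat -> Nat -> Nat
observation: 2 normal-order steps normalize the term, beginning with a beta-redex.


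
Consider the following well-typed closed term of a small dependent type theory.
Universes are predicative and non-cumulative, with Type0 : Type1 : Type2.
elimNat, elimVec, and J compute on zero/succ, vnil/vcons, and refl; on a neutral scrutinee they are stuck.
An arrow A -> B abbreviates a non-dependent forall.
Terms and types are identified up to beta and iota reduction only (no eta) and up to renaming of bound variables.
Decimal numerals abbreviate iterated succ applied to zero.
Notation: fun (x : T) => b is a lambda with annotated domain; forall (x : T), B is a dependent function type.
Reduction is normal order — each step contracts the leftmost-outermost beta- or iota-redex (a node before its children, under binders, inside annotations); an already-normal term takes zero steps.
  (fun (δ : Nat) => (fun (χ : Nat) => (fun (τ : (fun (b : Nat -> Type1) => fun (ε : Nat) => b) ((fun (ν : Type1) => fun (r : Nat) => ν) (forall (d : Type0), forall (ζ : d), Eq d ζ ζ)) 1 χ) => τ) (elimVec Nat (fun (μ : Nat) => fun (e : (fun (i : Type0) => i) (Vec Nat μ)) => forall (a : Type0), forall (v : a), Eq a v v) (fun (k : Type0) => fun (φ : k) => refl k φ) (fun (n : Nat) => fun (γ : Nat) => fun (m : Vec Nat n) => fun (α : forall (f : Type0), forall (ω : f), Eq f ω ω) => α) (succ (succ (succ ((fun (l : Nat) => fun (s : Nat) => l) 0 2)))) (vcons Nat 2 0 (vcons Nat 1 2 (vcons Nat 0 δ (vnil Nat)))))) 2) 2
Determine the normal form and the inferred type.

reduced normal form:
  fun (δ : Type0) => fun (χ : δ) => refl δ χ
the term's type:
  forall (δ : Type0), forall (χ : δ), Eq δ χ χ
observation: contracting a beta-redex first, the term normalizes in 19 steps.


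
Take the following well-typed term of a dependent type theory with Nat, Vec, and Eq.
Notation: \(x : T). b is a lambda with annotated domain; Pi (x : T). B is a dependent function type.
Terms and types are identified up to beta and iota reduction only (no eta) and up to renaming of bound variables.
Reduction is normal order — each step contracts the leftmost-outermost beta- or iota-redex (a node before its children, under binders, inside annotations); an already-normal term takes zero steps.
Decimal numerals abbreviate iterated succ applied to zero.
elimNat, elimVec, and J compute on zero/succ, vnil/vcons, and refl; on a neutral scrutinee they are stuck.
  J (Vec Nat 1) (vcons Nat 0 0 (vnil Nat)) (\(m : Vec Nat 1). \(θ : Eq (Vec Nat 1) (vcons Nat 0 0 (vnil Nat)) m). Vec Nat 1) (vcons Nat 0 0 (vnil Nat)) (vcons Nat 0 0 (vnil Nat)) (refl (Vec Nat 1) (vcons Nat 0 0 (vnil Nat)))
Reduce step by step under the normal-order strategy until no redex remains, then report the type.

normal-order reduction sequence:
  J (Vec Nat 1) (vcons Nat 0 0 (vnil Nat)) (\(m : Vec Nat 1). \(θ : Eq (Vec Nat 1) (vcons Nat 0 0 (vnil Nat)) m). Vec Nat 1) (vcons Nat 0 0 (vnil Nat)) (vcons Nat 0 0 (vnil Nat)) (refl (Vec Nat 1) (vcons Nat 0 0 (vnil Nat)))
  ~> vcons Nat 0 0 (vnil Nat)
inferred type:
  Vec Nat 1


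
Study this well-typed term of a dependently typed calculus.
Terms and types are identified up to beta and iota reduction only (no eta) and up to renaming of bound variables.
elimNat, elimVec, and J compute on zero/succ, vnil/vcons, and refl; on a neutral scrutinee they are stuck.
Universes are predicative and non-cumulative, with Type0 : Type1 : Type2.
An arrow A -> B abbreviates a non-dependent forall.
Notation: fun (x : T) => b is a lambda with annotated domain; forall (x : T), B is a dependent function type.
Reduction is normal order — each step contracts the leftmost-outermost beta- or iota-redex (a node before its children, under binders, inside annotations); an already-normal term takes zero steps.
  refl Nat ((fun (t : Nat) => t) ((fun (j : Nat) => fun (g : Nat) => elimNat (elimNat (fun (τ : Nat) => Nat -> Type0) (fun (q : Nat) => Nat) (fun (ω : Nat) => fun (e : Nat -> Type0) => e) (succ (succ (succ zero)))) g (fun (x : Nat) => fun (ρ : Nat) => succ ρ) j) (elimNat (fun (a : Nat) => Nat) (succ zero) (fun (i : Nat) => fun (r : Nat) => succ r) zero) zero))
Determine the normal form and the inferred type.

normal form:
  refl Nat (succ zero)
inferred type:
  Eq Nat (succ zero) (succ zero)


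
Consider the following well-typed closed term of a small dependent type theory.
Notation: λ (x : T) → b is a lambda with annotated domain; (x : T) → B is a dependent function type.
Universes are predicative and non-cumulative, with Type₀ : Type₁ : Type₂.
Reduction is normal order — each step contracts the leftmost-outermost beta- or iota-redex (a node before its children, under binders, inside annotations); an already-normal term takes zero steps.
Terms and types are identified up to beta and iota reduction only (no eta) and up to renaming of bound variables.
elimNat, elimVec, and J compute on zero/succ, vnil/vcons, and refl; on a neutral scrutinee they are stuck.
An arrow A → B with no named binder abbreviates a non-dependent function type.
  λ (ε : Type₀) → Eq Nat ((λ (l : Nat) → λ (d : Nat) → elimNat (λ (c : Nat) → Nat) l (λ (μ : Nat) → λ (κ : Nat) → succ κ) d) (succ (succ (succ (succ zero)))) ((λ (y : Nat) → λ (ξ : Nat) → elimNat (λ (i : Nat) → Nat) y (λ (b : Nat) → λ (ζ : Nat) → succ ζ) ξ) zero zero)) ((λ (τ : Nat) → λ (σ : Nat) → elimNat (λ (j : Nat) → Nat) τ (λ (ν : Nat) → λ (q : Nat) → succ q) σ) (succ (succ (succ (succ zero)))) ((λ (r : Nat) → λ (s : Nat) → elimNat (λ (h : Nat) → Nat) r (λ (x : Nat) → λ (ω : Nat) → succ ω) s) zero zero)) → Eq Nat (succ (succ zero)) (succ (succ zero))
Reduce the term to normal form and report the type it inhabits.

reduced normal form:
  λ (ε : Type₀) → Eq Nat (succ (succ (succ (succ zero)))) (succ (succ (succ (succ zero)))) → Eq Nat (succ (succ zero)) (succ (succ zero))
type:
  Type₀ → Type₀


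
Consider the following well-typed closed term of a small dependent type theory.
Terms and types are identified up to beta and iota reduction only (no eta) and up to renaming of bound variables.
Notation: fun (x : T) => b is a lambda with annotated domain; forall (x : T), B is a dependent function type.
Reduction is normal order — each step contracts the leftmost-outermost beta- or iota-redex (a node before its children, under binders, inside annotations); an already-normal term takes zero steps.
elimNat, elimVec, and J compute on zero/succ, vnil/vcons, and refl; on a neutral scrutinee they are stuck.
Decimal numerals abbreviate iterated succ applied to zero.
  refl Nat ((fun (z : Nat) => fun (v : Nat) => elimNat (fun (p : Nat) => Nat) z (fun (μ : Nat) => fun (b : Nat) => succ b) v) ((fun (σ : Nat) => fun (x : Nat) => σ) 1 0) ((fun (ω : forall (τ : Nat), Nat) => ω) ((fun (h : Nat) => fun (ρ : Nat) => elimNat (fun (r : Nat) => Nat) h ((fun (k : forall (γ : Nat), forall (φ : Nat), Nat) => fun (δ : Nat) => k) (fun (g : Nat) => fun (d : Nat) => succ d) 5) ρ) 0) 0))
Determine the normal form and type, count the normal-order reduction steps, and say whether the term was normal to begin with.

reduced normal form:
  refl Nat 1
the term's type:
  Eq Nat 1 1
steps to reach normal form (normal order): 9
term was already normal: no
first contracted redex: a beta-redex


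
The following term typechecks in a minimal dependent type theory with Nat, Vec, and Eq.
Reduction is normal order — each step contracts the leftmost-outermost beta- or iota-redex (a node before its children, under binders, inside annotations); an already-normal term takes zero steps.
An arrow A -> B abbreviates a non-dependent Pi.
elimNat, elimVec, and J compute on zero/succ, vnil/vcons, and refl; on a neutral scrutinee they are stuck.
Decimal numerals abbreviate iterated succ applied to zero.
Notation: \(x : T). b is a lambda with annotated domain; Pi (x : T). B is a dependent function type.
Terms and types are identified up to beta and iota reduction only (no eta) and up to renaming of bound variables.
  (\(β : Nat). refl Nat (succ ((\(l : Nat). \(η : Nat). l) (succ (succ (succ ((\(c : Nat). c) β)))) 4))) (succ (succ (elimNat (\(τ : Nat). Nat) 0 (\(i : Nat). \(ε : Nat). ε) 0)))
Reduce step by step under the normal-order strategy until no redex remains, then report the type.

normal-order reduction sequence:
  (\(β : Nat). refl Nat (succ ((\(l : Nat). \(η : Nat). l) (succ (succ (succ ((\(c : Nat). c) β)))) 4))) (succ (succ (elimNat (\(τ : Nat). Nat) 0 (\(i : Nat). \(ε : Nat). ε) 0)))
  ~> refl Nat (succ ((\(β : Nat). \(l : Nat). β) (succ (succ (succ ((\(η : Nat). η) (succ (succ (elimNat (\(c : Nat). Nat) 0 (\(τ : Nat). \(i : Nat). i) 0))))))) 4))
  ~> refl Nat (succ ((\(β : Nat). succ (succ (succ ((\(l : Nat). l) (succ (succ (elimNat (\(η : Nat). Nat) 0 (\(c : Nat). \(τ : Nat). τ) 0))))))) 4))
  ~> refl Nat (succ (succ (succ (succ ((\(β : Nat). β) (succ (succ (elimNat (\(l : Nat). Nat) 0 (\(η : Nat). \(c : Nat). c) 0))))))))
  ~> refl Nat (succ (succ (succ (succ (succ (succ (elimNat (\(β : Nat). Nat) 0 (\(l : Nat). \(η : Nat). η) 0)))))))
  ~> refl Nat 6
the term's type:
  Eq Nat 6 6
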